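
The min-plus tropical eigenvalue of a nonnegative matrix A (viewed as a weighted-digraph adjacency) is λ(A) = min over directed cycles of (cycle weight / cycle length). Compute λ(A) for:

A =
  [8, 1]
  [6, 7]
λ(A) = 7/2

Enumerate directed cycles and compute their means (weight / length). Sample:
  cycle 0 → 0: weight = 8, length = 1, mean = 8/1 ≈ 8.000
  cycle 1 → 1: weight = 7, length = 1, mean = 7/1 ≈ 7.000
  cycle 0 → 1 → 0: weight = 7, length = 2, mean = 7/2 ≈ 3.500
  cycle 1 → 0 → 1: weight = 7, length = 2, mean = 7/2 ≈ 3.500
Minimum mean = 3.500, attained e.g. along the cycle 0 → 1 → 0 with weight 7 and length 2. So λ(A) = 7/2 = 7/2.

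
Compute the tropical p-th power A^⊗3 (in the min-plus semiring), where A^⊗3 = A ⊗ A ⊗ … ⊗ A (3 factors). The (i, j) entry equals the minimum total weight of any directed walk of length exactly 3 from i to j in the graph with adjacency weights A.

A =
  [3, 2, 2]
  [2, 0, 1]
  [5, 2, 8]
A^⊗3 =
  [4, 2, 3]
  [2, 0, 1]
  [4, 2, 3]

Each entry (A^⊗3)_ij equals the minimum over all length-3 walks i = v_0 → v_1 → … → v_3 = j of Σ_t A[v_t][v_{t+1}]. For example, for (i, j) = (0, 2) we minimise over 9 possible intermediate vertex sequences; the minimum is 3, attained along the walk 0 → 1 → 1 → 2.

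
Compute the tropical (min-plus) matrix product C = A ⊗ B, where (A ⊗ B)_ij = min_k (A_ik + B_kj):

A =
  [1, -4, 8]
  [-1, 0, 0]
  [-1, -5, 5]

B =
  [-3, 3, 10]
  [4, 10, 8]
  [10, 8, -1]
A ⊗ B =
  [-2, 4, 4]
  [-4, 2, -1]
  [-4, 2, 3]

Apply the min-plus product entry-by-entry:
  C[0][0] = min over k of (A[0][0] + B[0][0] = 1 + -3 = -2, A[0][1] + B[1][0] = -4 + 4 = 0, A[0][2] + B[2][0] = 8 + 10 = 18) = -2 (attained at k = 0)
  C[0][1] = min over k of (A[0][0] + B[0][1] = 1 + 3 = 4, A[0][1] + B[1][1] = -4 + 10 = 6, A[0][2] + B[2][1] = 8 + 8 = 16) = 4 (attained at k = 0)
  C[0][2] = min over k of (A[0][0] + B[0][2] = 1 + 10 = 11, A[0][1] + B[1][2] = -4 + 8 = 4, A[0][2] + B[2][2] = 8 + -1 = 7) = 4 (attained at k = 1)
  C[1][0] = min over k of (A[1][0] + B[0][0] = -1 + -3 = -4, A[1][1] + B[1][0] = 0 + 4 = 4, A[1][2] + B[2][0] = 0 + 10 = 10) = -4 (attained at k = 0)
  C[1][1] = min over k of (A[1][0] + B[0][1] = -1 + 3 = 2, A[1][1] + B[1][1] = 0 + 10 = 10, A[1][2] + B[2][1] = 0 + 8 = 8) = 2 (attained at k = 0)
  C[1][2] = min over k of (A[1][0] + B[0][2] = -1 + 10 = 9, A[1][1] + B[1][2] = 0 + 8 = 8, A[1][2] + B[2][2] = 0 + -1 = -1) = -1 (attained at k = 2)
  C[2][0] = min over k of (A[2][0] + B[0][0] = -1 + -3 = -4, A[2][1] + B[1][0] = -5 + 4 = -1, A[2][2] + B[2][0] = 5 + 10 = 15) = -4 (attained at k = 0)
  C[2][1] = min over k of (A[2][0] + B[0][1] = -1 + 3 = 2, A[2][1] + B[1][1] = -5 + 10 = 5, A[2][2] + B[2][1] = 5 + 8 = 13) = 2 (attained at k = 0)
  C[2][2] = min over k of (A[2][0] + B[0][2] = -1 + 10 = 9, A[2][1] + B[1][2] = -5 + 8 = 3, A[2][2] + B[2][2] = 5 + -1 = 4) = 3 (attained at k = 1)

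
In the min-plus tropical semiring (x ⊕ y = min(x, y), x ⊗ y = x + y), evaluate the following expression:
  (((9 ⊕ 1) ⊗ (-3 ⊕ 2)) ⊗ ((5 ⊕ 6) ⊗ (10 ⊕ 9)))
(((9 ⊕ 1) ⊗ (-3 ⊕ 2)) ⊗ ((5 ⊕ 6) ⊗ (10 ⊕ 9))) = 12

Expand innermost to outermost. Recall ⊕ takes the minimum of its arguments and ⊗ takes their sum. Working out the expression (((9 ⊕ 1) ⊗ (-3 ⊕ 2)) ⊗ ((5 ⊕ 6) ⊗ (10 ⊕ 9))) gives 12.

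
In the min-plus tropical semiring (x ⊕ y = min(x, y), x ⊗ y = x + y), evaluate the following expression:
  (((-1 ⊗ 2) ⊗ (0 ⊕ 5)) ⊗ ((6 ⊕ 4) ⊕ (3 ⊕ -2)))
(((-1 ⊗ 2) ⊗ (0 ⊕ 5)) ⊗ ((6 ⊕ 4) ⊕ (3 ⊕ -2))) = -1

Expand innermost to outermost. Recall ⊕ takes the minimum of its arguments and ⊗ takes their sum. Working out the expression (((-1 ⊗ 2) ⊗ (0 ⊕ 5)) ⊗ ((6 ⊕ 4) ⊕ (3 ⊕ -2))) gives -1.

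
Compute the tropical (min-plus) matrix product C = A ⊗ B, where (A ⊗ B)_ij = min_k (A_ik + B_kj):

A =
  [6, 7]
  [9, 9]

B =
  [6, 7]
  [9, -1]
A ⊗ B =
  [12, 6]
  [15, 8]

Apply the min-plus product entry-by-entry:
  C[0][0] = min over k of (A[0][0] + B[0][0] = 6 + 6 = 12, A[0][1] + B[1][0] = 7 + 9 = 16) = 12 (attained at k = 0)
  C[0][1] = min over k of (A[0][0] + B[0][1] = 6 + 7 = 13, A[0][1] + B[1][1] = 7 + -1 = 6) = 6 (attained at k = 1)
  C[1][0] = min over k of (A[1][0] + B[0][0] = 9 + 6 = 15, A[1][1] + B[1][0] = 9 + 9 = 18) = 15 (attained at k = 0)
  C[1][1] = min over k of (A[1][0] + B[0][1] = 9 + 7 = 16, A[1][1] + B[1][1] = 9 + -1 = 8) = 8 (attained at k = 1)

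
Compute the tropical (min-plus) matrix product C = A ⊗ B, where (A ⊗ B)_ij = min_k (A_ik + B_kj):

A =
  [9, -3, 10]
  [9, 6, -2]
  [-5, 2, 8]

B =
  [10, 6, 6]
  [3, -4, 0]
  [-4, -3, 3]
A ⊗ B =
  [0, -7, -3]
  [-6, -5, 1]
  [4, -2, 1]

Apply the min-plus product entry-by-entry:
  C[0][0] = min over k of (A[0][0] + B[0][0] = 9 + 10 = 19, A[0][1] + B[1][0] = -3 + 3 = 0, A[0][2] + B[2][0] = 10 + -4 = 6) = 0 (attained at k = 1)
  C[0][1] = min over k of (A[0][0] + B[0][1] = 9 + 6 = 15, A[0][1] + B[1][1] = -3 + -4 = -7, A[0][2] + B[2][1] = 10 + -3 = 7) = -7 (attained at k = 1)
  C[0][2] = min over k of (A[0][0] + B[0][2] = 9 + 6 = 15, A[0][1] + B[1][2] = -3 + 0 = -3, A[0][2] + B[2][2] = 10 + 3 = 13) = -3 (attained at k = 1)
  C[1][0] = min over k of (A[1][0] + B[0][0] = 9 + 10 = 19, A[1][1] + B[1][0] = 6 + 3 = 9, A[1][2] + B[2][0] = -2 + -4 = -6) = -6 (attained at k = 2)
  C[1][1] = min over k of (A[1][0] + B[0][1] = 9 + 6 = 15, A[1][1] + B[1][1] = 6 + -4 = 2, A[1][2] + B[2][1] = -2 + -3 = -5) = -5 (attained at k = 2)
  C[1][2] = min over k of (A[1][0] + B[0][2] = 9 + 6 = 15, A[1][1] + B[1][2] = 6 + 0 = 6, A[1][2] + B[2][2] = -2 + 3 = 1) = 1 (attained at k = 2)
  C[2][0] = min over k of (A[2][0] + B[0][0] = -5 + 10 = 5, A[2][1] + B[1][0] = 2 + 3 = 5, A[2][2] + B[2][0] = 8 + -4 = 4) = 4 (attained at k = 2)
  C[2][1] = min over k of (A[2][0] + B[0][1] = -5 + 6 = 1, A[2][1] + B[1][1] = 2 + -4 = -2, A[2][2] + B[2][1] = 8 + -3 = 5) = -2 (attained at k = 1)
  C[2][2] = min over k of (A[2][0] + B[0][2] = -5 + 6 = 1, A[2][1] + B[1][2] = 2 + 0 = 2, A[2][2] + B[2][2] = 8 + 3 = 11) = 1 (attained at k = 0)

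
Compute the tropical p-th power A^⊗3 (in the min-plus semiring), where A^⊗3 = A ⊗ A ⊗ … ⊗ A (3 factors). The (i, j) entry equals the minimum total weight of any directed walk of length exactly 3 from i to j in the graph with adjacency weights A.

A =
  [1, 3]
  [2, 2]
A^⊗3 =
  [3, 5]
  [4, 6]

Each entry (A^⊗3)_ij equals the minimum over all length-3 walks i = v_0 → v_1 → … → v_3 = j of Σ_t A[v_t][v_{t+1}]. For example, for (i, j) = (0, 1) we minimise over 4 possible intermediate vertex sequences; the minimum is 5, attained along the walk 0 → 0 → 0 → 1.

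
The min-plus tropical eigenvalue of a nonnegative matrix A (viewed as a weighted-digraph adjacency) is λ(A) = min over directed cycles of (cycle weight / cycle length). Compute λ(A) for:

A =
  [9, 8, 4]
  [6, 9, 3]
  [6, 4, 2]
λ(A) = 2

Enumerate directed cycles and compute their means (weight / length). Sample:
  cycle 0 → 0: weight = 9, length = 1, mean = 9/1 ≈ 9.000
  cycle 1 → 1: weight = 9, length = 1, mean = 9/1 ≈ 9.000
  cycle 2 → 2: weight = 2, length = 1, mean = 2/1 ≈ 2.000
  cycle 0 → 1 → 0: weight = 14, length = 2, mean = 14/2 ≈ 7.000
  cycle 0 → 2 → 0: weight = 10, length = 2, mean = 10/2 ≈ 5.000
  cycle 1 → 0 → 1: weight = 14, length = 2, mean = 14/2 ≈ 7.000
Minimum mean = 2.000, attained e.g. along the cycle 2 → 2 with weight 2 and length 1. So λ(A) = 2/1 = 2.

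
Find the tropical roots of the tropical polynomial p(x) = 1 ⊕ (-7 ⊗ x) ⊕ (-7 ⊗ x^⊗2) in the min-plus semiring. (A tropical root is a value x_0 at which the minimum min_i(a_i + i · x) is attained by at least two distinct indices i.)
Roots: {0, 8}

Each tropical root is a break point of the lower envelope of the lines y = a_i + i · x (there are 3 lines, with slopes 0, 1, ..., 2). Only the lines that attain the minimum somewhere contribute to roots; other lines are dominated. Here the surviving (envelope) indices are i = 2, i = 1, i = 0.
Intersections between consecutive envelope lines give the roots: for adjacent envelope indices i < j the intersection is x = (a_i − a_j) / (j − i). Reading off the sorted break points: {0, 8}.
Verification: at each break x_0, at least two indices attain the minimum of min_i(a_i + i · x_0).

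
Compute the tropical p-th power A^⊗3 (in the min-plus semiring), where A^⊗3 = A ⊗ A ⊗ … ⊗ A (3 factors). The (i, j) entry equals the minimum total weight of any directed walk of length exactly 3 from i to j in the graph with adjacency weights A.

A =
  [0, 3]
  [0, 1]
A^⊗3 =
  [0, 3]
  [0, 3]

Each entry (A^⊗3)_ij equals the minimum over all length-3 walks i = v_0 → v_1 → … → v_3 = j of Σ_t A[v_t][v_{t+1}]. For example, for (i, j) = (0, 1) we minimise over 4 possible intermediate vertex sequences; the minimum is 3, attained along the walk 0 → 0 → 0 → 1.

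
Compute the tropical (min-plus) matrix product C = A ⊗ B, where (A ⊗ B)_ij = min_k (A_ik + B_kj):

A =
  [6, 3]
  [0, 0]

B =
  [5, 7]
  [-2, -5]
A ⊗ B =
  [1, -2]
  [-2, -5]

Apply the min-plus product entry-by-entry:
  C[0][0] = min over k of (A[0][0] + B[0][0] = 6 + 5 = 11, A[0][1] + B[1][0] = 3 + -2 = 1) = 1 (attained at k = 1)
  C[0][1] = min over k of (A[0][0] + B[0][1] = 6 + 7 = 13, A[0][1] + B[1][1] = 3 + -5 = -2) = -2 (attained at k = 1)
  C[1][0] = min over k of (A[1][0] + B[0][0] = 0 + 5 = 5, A[1][1] + B[1][0] = 0 + -2 = -2) = -2 (attained at k = 1)
  C[1][1] = min over k of (A[1][0] + B[0][1] = 0 + 7 = 7, A[1][1] + B[1][1] = 0 + -5 = -5) = -5 (attained at k = 1)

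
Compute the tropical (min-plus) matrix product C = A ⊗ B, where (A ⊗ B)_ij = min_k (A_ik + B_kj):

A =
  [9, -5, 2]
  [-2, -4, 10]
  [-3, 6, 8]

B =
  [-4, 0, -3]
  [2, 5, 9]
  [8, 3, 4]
A ⊗ B =
  [-3, 0, 4]
  [-6, -2, -5]
  [-7, -3, -6]

Apply the min-plus product entry-by-entry:
  C[0][0] = min over k of (A[0][0] + B[0][0] = 9 + -4 = 5, A[0][1] + B[1][0] = -5 + 2 = -3, A[0][2] + B[2][0] = 2 + 8 = 10) = -3 (attained at k = 1)
  C[0][1] = min over k of (A[0][0] + B[0][1] = 9 + 0 = 9, A[0][1] + B[1][1] = -5 + 5 = 0, A[0][2] + B[2][1] = 2 + 3 = 5) = 0 (attained at k = 1)
  C[0][2] = min over k of (A[0][0] + B[0][2] = 9 + -3 = 6, A[0][1] + B[1][2] = -5 + 9 = 4, A[0][2] + B[2][2] = 2 + 4 = 6) = 4 (attained at k = 1)
  C[1][0] = min over k of (A[1][0] + B[0][0] = -2 + -4 = -6, A[1][1] + B[1][0] = -4 + 2 = -2, A[1][2] + B[2][0] = 10 + 8 = 18) = -6 (attained at k = 0)
  C[1][1] = min over k of (A[1][0] + B[0][1] = -2 + 0 = -2, A[1][1] + B[1][1] = -4 + 5 = 1, A[1][2] + B[2][1] = 10 + 3 = 13) = -2 (attained at k = 0)
  C[1][2] = min over k of (A[1][0] + B[0][2] = -2 + -3 = -5, A[1][1] + B[1][2] = -4 + 9 = 5, A[1][2] + B[2][2] = 10 + 4 = 14) = -5 (attained at k = 0)
  C[2][0] = min over k of (A[2][0] + B[0][0] = -3 + -4 = -7, A[2][1] + B[1][0] = 6 + 2 = 8, A[2][2] + B[2][0] = 8 + 8 = 16) = -7 (attained at k = 0)
  C[2][1] = min over k of (A[2][0] + B[0][1] = -3 + 0 = -3, A[2][1] + B[1][1] = 6 + 5 = 11, A[2][2] + B[2][1] = 8 + 3 = 11) = -3 (attained at k = 0)
  C[2][2] = min over k of (A[2][0] + B[0][2] = -3 + -3 = -6, A[2][1] + B[1][2] = 6 + 9 = 15, A[2][2] + B[2][2] = 8 + 4 = 12) = -6 (attained at k = 0)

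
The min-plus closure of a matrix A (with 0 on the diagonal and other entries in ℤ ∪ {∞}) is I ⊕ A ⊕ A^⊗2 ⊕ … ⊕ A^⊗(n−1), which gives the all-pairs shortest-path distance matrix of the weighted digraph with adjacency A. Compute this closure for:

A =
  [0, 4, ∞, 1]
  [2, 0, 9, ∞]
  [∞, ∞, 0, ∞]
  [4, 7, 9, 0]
Closure =
  [0, 4, 10, 1]
  [2, 0, 9, 3]
  [∞, ∞, 0, ∞]
  [4, 7, 9, 0]

This is the Floyd-Warshall all-pairs shortest-path computation. For each intermediate vertex k = 0, 1, …, 3, update dist[i][j] ← min(dist[i][j], dist[i][k] + dist[k][j]). The final matrix gives, for each (i, j), the minimum total weight of any directed path from i to j (possibly empty when i = j).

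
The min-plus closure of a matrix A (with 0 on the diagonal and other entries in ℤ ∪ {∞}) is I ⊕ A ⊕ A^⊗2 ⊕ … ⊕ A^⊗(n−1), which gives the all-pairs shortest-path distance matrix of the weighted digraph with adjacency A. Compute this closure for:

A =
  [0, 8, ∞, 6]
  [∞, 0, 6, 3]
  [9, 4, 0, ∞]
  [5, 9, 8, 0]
Closure =
  [0, 8, 14, 6]
  [8, 0, 6, 3]
  [9, 4, 0, 7]
  [5, 9, 8, 0]

This is the Floyd-Warshall all-pairs shortest-path computation. For each intermediate vertex k = 0, 1, …, 3, update dist[i][j] ← min(dist[i][j], dist[i][k] + dist[k][j]). The final matrix gives, for each (i, j), the minimum total weight of any directed path from i to j (possibly empty when i = j).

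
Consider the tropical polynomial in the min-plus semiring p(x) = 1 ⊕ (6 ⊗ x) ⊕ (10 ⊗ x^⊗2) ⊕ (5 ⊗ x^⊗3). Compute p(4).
p(4) = 1

A tropical monomial a ⊗ x^⊗i evaluates to a + i · x. Evaluating each term at x = 4:
  Term 0 contributes 1 + 0 · 4 = 1
  Term 1 contributes 6 + 1 · 4 = 10
  Term 2 contributes 10 + 2 · 4 = 18
  Term 3 contributes 5 + 3 · 4 = 17
p(4) = ⊕ of these = min[1, 10, 18, 17] = 1.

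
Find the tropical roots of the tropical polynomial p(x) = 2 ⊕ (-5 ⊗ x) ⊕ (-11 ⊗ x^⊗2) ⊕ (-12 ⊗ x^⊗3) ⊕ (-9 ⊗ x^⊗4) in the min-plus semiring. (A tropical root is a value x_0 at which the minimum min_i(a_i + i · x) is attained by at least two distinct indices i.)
Roots: {-3, 1, 6, 7}

Each tropical root is a break point of the lower envelope of the lines y = a_i + i · x (there are 5 lines, with slopes 0, 1, ..., 4). Only the lines that attain the minimum somewhere contribute to roots; other lines are dominated. Here the surviving (envelope) indices are i = 4, i = 3, i = 2, i = 1, i = 0.
Intersections between consecutive envelope lines give the roots: for adjacent envelope indices i < j the intersection is x = (a_i − a_j) / (j − i). Reading off the sorted break points: {-3, 1, 6, 7}.
Verification: at each break x_0, at least two indices attain the minimum of min_i(a_i + i · x_0).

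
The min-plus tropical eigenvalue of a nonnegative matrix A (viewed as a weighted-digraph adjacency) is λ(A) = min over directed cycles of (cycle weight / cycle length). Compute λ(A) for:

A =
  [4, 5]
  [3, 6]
λ(A) = 4

Enumerate directed cycles and compute their means (weight / length). Sample:
  cycle 0 → 0: weight = 4, length = 1, mean = 4/1 ≈ 4.000
  cycle 1 → 1: weight = 6, length = 1, mean = 6/1 ≈ 6.000
  cycle 0 → 1 → 0: weight = 8, length = 2, mean = 8/2 ≈ 4.000
  cycle 1 → 0 → 1: weight = 8, length = 2, mean = 8/2 ≈ 4.000
Minimum mean = 4.000, attained e.g. along the cycle 0 → 0 with weight 4 and length 1. So λ(A) = 4/1 = 4.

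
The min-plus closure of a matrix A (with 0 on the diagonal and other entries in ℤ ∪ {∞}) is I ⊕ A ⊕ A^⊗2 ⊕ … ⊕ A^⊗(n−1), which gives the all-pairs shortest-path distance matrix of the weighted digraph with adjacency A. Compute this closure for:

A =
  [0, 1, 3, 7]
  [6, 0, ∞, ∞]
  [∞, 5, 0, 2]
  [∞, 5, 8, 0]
Closure =
  [0, 1, 3, 5]
  [6, 0, 9, 11]
  [11, 5, 0, 2]
  [11, 5, 8, 0]

This is the Floyd-Warshall all-pairs shortest-path computation. For each intermediate vertex k = 0, 1, …, 3, update dist[i][j] ← min(dist[i][j], dist[i][k] + dist[k][j]). The final matrix gives, for each (i, j), the minimum total weight of any directed path from i to j (possibly empty when i = j).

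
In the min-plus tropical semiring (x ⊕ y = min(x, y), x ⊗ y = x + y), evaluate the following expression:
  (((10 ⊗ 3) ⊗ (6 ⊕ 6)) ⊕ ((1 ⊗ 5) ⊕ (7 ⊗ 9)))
(((10 ⊗ 3) ⊗ (6 ⊕ 6)) ⊕ ((1 ⊗ 5) ⊕ (7 ⊗ 9))) = 6

Expand innermost to outermost. Recall ⊕ takes the minimum of its arguments and ⊗ takes their sum. Working out the expression (((10 ⊗ 3) ⊗ (6 ⊕ 6)) ⊕ ((1 ⊗ 5) ⊕ (7 ⊗ 9))) gives 6.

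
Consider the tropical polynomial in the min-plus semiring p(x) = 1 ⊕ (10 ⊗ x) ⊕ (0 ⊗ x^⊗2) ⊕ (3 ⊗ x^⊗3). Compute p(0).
p(0) = 0

A tropical monomial a ⊗ x^⊗i evaluates to a + i · x. Evaluating each term at x = 0:
  Term 0 contributes 1 + 0 · 0 = 1
  Term 1 contributes 10 + 1 · 0 = 10
  Term 2 contributes 0 + 2 · 0 = 0
  Term 3 contributes 3 + 3 · 0 = 3
p(0) = ⊕ of these = min[1, 10, 0, 3] = 0.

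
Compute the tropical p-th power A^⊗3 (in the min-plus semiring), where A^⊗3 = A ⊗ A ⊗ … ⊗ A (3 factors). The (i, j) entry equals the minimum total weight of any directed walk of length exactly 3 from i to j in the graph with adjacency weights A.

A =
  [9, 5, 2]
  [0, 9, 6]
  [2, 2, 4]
A^⊗3 =
  [4, 8, 6]
  [4, 4, 6]
  [6, 6, 4]

Each entry (A^⊗3)_ij equals the minimum over all length-3 walks i = v_0 → v_1 → … → v_3 = j of Σ_t A[v_t][v_{t+1}]. For example, for (i, j) = (0, 2) we minimise over 9 possible intermediate vertex sequences; the minimum is 6, attained along the walk 0 → 2 → 0 → 2.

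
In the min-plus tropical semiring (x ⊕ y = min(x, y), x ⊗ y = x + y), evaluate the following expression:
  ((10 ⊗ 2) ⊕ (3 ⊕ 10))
((10 ⊗ 2) ⊕ (3 ⊕ 10)) = 3

Expand innermost to outermost. Recall ⊕ takes the minimum of its arguments and ⊗ takes their sum. Working out the expression ((10 ⊗ 2) ⊕ (3 ⊕ 10)) gives 3.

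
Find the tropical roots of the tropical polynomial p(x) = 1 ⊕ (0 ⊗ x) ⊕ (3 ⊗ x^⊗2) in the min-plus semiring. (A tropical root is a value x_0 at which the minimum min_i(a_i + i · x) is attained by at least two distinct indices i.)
Roots: {-3, 1}

Each tropical root is a break point of the lower envelope of the lines y = a_i + i · x (there are 3 lines, with slopes 0, 1, ..., 2). Only the lines that attain the minimum somewhere contribute to roots; other lines are dominated. Here the surviving (envelope) indices are i = 2, i = 1, i = 0.
Intersections between consecutive envelope lines give the roots: for adjacent envelope indices i < j the intersection is x = (a_i − a_j) / (j − i). Reading off the sorted break points: {-3, 1}.
Verification: at each break x_0, at least two indices attain the minimum of min_i(a_i + i · x_0).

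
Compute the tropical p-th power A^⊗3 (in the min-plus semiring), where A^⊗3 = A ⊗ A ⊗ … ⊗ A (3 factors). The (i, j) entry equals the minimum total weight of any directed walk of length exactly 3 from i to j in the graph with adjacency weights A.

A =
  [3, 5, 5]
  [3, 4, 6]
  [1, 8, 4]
A^⊗3 =
  [9, 11, 11]
  [9, 11, 11]
  [7, 9, 9]

Each entry (A^⊗3)_ij equals the minimum over all length-3 walks i = v_0 → v_1 → … → v_3 = j of Σ_t A[v_t][v_{t+1}]. For example, for (i, j) = (0, 2) we minimise over 9 possible intermediate vertex sequences; the minimum is 11, attained along the walk 0 → 0 → 0 → 2.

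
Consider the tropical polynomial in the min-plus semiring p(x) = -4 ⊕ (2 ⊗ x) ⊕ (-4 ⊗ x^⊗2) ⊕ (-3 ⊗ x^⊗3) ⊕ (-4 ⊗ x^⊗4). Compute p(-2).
p(-2) = -12

A tropical monomial a ⊗ x^⊗i evaluates to a + i · x. Evaluating each term at x = -2:
  Term 0 contributes -4 + 0 · -2 = -4
  Term 1 contributes 2 + 1 · -2 = 0
  Term 2 contributes -4 + 2 · -2 = -8
  Term 3 contributes -3 + 3 · -2 = -9
  Term 4 contributes -4 + 4 · -2 = -12
p(-2) = ⊕ of these = min[-4, 0, -8, -9, -12] = -12.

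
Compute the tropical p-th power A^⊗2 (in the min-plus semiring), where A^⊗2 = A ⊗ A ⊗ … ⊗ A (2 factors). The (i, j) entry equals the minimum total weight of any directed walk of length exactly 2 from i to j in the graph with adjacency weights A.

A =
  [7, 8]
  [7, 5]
A^⊗2 =
  [14, 13]
  [12, 10]

Each entry (A^⊗2)_ij equals the minimum over all length-2 walks i = v_0 → v_1 → … → v_2 = j of Σ_t A[v_t][v_{t+1}]. For example, for (i, j) = (0, 1) we minimise over 2 possible intermediate vertex sequences; the minimum is 13, attained along the walk 0 → 1 → 1.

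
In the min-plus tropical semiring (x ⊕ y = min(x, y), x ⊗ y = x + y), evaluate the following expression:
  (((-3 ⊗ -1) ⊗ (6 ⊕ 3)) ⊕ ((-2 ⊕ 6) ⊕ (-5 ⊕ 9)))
(((-3 ⊗ -1) ⊗ (6 ⊕ 3)) ⊕ ((-2 ⊕ 6) ⊕ (-5 ⊕ 9))) = -5

Expand innermost to outermost. Recall ⊕ takes the minimum of its arguments and ⊗ takes their sum. Working out the expression (((-3 ⊗ -1) ⊗ (6 ⊕ 3)) ⊕ ((-2 ⊕ 6) ⊕ (-5 ⊕ 9))) gives -5.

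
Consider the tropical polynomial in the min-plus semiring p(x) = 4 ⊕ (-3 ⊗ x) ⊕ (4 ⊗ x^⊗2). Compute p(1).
p(1) = -2

A tropical monomial a ⊗ x^⊗i evaluates to a + i · x. Evaluating each term at x = 1:
  Term 0 contributes 4 + 0 · 1 = 4
  Term 1 contributes -3 + 1 · 1 = -2
  Term 2 contributes 4 + 2 · 1 = 6
p(1) = ⊕ of these = min[4, -2, 6] = -2.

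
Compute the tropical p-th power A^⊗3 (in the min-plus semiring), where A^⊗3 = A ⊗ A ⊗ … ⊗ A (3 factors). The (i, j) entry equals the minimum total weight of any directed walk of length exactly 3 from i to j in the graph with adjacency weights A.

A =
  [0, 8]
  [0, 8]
A^⊗3 =
  [0, 8]
  [0, 8]

Each entry (A^⊗3)_ij equals the minimum over all length-3 walks i = v_0 → v_1 → … → v_3 = j of Σ_t A[v_t][v_{t+1}]. For example, for (i, j) = (0, 1) we minimise over 4 possible intermediate vertex sequences; the minimum is 8, attained along the walk 0 → 0 → 0 → 1.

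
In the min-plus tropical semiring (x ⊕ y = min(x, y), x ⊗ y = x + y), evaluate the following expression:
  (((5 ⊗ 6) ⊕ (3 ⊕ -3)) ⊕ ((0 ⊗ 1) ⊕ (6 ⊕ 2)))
(((5 ⊗ 6) ⊕ (3 ⊕ -3)) ⊕ ((0 ⊗ 1) ⊕ (6 ⊕ 2))) = -3

Expand innermost to outermost. Recall ⊕ takes the minimum of its arguments and ⊗ takes their sum. Working out the expression (((5 ⊗ 6) ⊕ (3 ⊕ -3)) ⊕ ((0 ⊗ 1) ⊕ (6 ⊕ 2))) gives -3.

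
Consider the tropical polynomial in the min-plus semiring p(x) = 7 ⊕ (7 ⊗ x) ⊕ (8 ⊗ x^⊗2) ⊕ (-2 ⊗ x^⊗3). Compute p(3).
p(3) = 7

A tropical monomial a ⊗ x^⊗i evaluates to a + i · x. Evaluating each term at x = 3:
  Term 0 contributes 7 + 0 · 3 = 7
  Term 1 contributes 7 + 1 · 3 = 10
  Term 2 contributes 8 + 2 · 3 = 14
  Term 3 contributes -2 + 3 · 3 = 7
p(3) = ⊕ of these = min[7, 10, 14, 7] = 7.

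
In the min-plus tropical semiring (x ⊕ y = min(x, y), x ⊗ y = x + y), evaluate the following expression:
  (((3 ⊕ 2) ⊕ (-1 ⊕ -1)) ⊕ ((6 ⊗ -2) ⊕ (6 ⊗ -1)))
(((3 ⊕ 2) ⊕ (-1 ⊕ -1)) ⊕ ((6 ⊗ -2) ⊕ (6 ⊗ -1))) = -1

Expand innermost to outermost. Recall ⊕ takes the minimum of its arguments and ⊗ takes their sum. Working out the expression (((3 ⊕ 2) ⊕ (-1 ⊕ -1)) ⊕ ((6 ⊗ -2) ⊕ (6 ⊗ -1))) gives -1.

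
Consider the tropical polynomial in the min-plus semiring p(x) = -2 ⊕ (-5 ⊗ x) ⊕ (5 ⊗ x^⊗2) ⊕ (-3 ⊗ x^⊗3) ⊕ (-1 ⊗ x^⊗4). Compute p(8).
p(8) = -2

A tropical monomial a ⊗ x^⊗i evaluates to a + i · x. Evaluating each term at x = 8:
  Term 0 contributes -2 + 0 · 8 = -2
  Term 1 contributes -5 + 1 · 8 = 3
  Term 2 contributes 5 + 2 · 8 = 21
  Term 3 contributes -3 + 3 · 8 = 21
  Term 4 contributes -1 + 4 · 8 = 31
p(8) = ⊕ of these = min[-2, 3, 21, 21, 31] = -2.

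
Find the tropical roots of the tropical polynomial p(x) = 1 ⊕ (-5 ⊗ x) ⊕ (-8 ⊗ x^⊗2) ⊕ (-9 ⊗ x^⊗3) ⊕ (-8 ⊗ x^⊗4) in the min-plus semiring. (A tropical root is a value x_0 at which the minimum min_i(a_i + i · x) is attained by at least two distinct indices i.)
Roots: {-1, 1, 3, 6}

Each tropical root is a break point of the lower envelope of the lines y = a_i + i · x (there are 5 lines, with slopes 0, 1, ..., 4). Only the lines that attain the minimum somewhere contribute to roots; other lines are dominated. Here the surviving (envelope) indices are i = 4, i = 3, i = 2, i = 1, i = 0.
Intersections between consecutive envelope lines give the roots: for adjacent envelope indices i < j the intersection is x = (a_i − a_j) / (j − i). Reading off the sorted break points: {-1, 1, 3, 6}.
Verification: at each break x_0, at least two indices attain the minimum of min_i(a_i + i · x_0).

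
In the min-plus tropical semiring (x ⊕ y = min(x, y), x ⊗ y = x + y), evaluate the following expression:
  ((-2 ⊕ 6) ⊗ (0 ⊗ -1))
((-2 ⊕ 6) ⊗ (0 ⊗ -1)) = -3

Expand innermost to outermost. Recall ⊕ takes the minimum of its arguments and ⊗ takes their sum. Working out the expression ((-2 ⊕ 6) ⊗ (0 ⊗ -1)) gives -3.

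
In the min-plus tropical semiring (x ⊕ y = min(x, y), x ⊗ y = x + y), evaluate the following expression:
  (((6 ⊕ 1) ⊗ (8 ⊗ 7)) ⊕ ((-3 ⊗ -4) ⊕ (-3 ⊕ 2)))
(((6 ⊕ 1) ⊗ (8 ⊗ 7)) ⊕ ((-3 ⊗ -4) ⊕ (-3 ⊕ 2))) = -7

Expand innermost to outermost. Recall ⊕ takes the minimum of its arguments and ⊗ takes their sum. Working out the expression (((6 ⊕ 1) ⊗ (8 ⊗ 7)) ⊕ ((-3 ⊗ -4) ⊕ (-3 ⊕ 2))) gives -7.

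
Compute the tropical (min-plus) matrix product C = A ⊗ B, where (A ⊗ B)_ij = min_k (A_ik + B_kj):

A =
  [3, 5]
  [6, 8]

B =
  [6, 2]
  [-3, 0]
A ⊗ B =
  [2, 5]
  [5, 8]

Apply the min-plus product entry-by-entry:
  C[0][0] = min over k of (A[0][0] + B[0][0] = 3 + 6 = 9, A[0][1] + B[1][0] = 5 + -3 = 2) = 2 (attained at k = 1)
  C[0][1] = min over k of (A[0][0] + B[0][1] = 3 + 2 = 5, A[0][1] + B[1][1] = 5 + 0 = 5) = 5 (attained at k = 0)
  C[1][0] = min over k of (A[1][0] + B[0][0] = 6 + 6 = 12, A[1][1] + B[1][0] = 8 + -3 = 5) = 5 (attained at k = 1)
  C[1][1] = min over k of (A[1][0] + B[0][1] = 6 + 2 = 8, A[1][1] + B[1][1] = 8 + 0 = 8) = 8 (attained at k = 0)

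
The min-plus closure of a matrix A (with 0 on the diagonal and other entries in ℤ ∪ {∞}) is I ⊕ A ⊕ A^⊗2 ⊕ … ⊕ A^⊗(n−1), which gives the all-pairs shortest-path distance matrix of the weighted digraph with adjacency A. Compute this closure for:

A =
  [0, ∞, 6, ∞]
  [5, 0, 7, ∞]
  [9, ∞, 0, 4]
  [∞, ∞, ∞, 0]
Closure =
  [0, ∞, 6, 10]
  [5, 0, 7, 11]
  [9, ∞, 0, 4]
  [∞, ∞, ∞, 0]

This is the Floyd-Warshall all-pairs shortest-path computation. For each intermediate vertex k = 0, 1, …, 3, update dist[i][j] ← min(dist[i][j], dist[i][k] + dist[k][j]). The final matrix gives, for each (i, j), the minimum total weight of any directed path from i to j (possibly empty when i = j).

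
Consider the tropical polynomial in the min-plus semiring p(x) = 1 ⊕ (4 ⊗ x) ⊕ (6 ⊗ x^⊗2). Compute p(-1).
p(-1) = 1

A tropical monomial a ⊗ x^⊗i evaluates to a + i · x. Evaluating each term at x = -1:
  Term 0 contributes 1 + 0 · -1 = 1
  Term 1 contributes 4 + 1 · -1 = 3
  Term 2 contributes 6 + 2 · -1 = 4
p(-1) = ⊕ of these = min[1, 3, 4] = 1.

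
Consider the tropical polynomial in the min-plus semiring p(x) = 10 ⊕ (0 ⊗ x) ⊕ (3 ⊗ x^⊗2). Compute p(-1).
p(-1) = -1

A tropical monomial a ⊗ x^⊗i evaluates to a + i · x. Evaluating each term at x = -1:
  Term 0 contributes 10 + 0 · -1 = 10
  Term 1 contributes 0 + 1 · -1 = -1
  Term 2 contributes 3 + 2 · -1 = 1
p(-1) = ⊕ of these = min[10, -1, 1] = -1.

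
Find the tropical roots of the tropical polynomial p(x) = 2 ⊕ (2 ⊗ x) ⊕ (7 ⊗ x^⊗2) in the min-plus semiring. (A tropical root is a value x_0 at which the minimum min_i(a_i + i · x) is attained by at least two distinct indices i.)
Roots: {-5, 0}

Each tropical root is a break point of the lower envelope of the lines y = a_i + i · x (there are 3 lines, with slopes 0, 1, ..., 2). Only the lines that attain the minimum somewhere contribute to roots; other lines are dominated. Here the surviving (envelope) indices are i = 2, i = 1, i = 0.
Intersections between consecutive envelope lines give the roots: for adjacent envelope indices i < j the intersection is x = (a_i − a_j) / (j − i). Reading off the sorted break points: {-5, 0}.
Verification: at each break x_0, at least two indices attain the minimum of min_i(a_i + i · x_0).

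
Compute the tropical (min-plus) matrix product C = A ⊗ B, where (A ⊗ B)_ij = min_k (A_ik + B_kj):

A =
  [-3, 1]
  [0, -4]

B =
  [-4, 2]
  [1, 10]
A ⊗ B =
  [-7, -1]
  [-4, 2]

Apply the min-plus product entry-by-entry:
  C[0][0] = min over k of (A[0][0] + B[0][0] = -3 + -4 = -7, A[0][1] + B[1][0] = 1 + 1 = 2) = -7 (attained at k = 0)
  C[0][1] = min over k of (A[0][0] + B[0][1] = -3 + 2 = -1, A[0][1] + B[1][1] = 1 + 10 = 11) = -1 (attained at k = 0)
  C[1][0] = min over k of (A[1][0] + B[0][0] = 0 + -4 = -4, A[1][1] + B[1][0] = -4 + 1 = -3) = -4 (attained at k = 0)
  C[1][1] = min over k of (A[1][0] + B[0][1] = 0 + 2 = 2, A[1][1] + B[1][1] = -4 + 10 = 6) = 2 (attained at k = 0)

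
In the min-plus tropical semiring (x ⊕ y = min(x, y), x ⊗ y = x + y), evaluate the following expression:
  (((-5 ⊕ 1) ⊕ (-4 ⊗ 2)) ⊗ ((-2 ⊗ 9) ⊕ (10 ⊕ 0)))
(((-5 ⊕ 1) ⊕ (-4 ⊗ 2)) ⊗ ((-2 ⊗ 9) ⊕ (10 ⊕ 0))) = -5

Expand innermost to outermost. Recall ⊕ takes the minimum of its arguments and ⊗ takes their sum. Working out the expression (((-5 ⊕ 1) ⊕ (-4 ⊗ 2)) ⊗ ((-2 ⊗ 9) ⊕ (10 ⊕ 0))) gives -5.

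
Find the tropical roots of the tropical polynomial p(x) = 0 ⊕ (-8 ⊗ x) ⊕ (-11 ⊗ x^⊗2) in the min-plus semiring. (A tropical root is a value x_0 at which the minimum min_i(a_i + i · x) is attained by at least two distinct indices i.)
Roots: {3, 8}

Each tropical root is a break point of the lower envelope of the lines y = a_i + i · x (there are 3 lines, with slopes 0, 1, ..., 2). Only the lines that attain the minimum somewhere contribute to roots; other lines are dominated. Here the surviving (envelope) indices are i = 2, i = 1, i = 0.
Intersections between consecutive envelope lines give the roots: for adjacent envelope indices i < j the intersection is x = (a_i − a_j) / (j − i). Reading off the sorted break points: {3, 8}.
Verification: at each break x_0, at least two indices attain the minimum of min_i(a_i + i · x_0).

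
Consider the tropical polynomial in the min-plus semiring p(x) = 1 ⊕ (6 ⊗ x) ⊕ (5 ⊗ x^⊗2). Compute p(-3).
p(-3) = -1

A tropical monomial a ⊗ x^⊗i evaluates to a + i · x. Evaluating each term at x = -3:
  Term 0 contributes 1 + 0 · -3 = 1
  Term 1 contributes 6 + 1 · -3 = 3
  Term 2 contributes 5 + 2 · -3 = -1
p(-3) = ⊕ of these = min[1, 3, -1] = -1.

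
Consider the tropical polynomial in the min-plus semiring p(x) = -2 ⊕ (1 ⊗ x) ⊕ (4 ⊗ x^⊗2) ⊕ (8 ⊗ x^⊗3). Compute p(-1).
p(-1) = -2

A tropical monomial a ⊗ x^⊗i evaluates to a + i · x. Evaluating each term at x = -1:
  Term 0 contributes -2 + 0 · -1 = -2
  Term 1 contributes 1 + 1 · -1 = 0
  Term 2 contributes 4 + 2 · -1 = 2
  Term 3 contributes 8 + 3 · -1 = 5
p(-1) = ⊕ of these = min[-2, 0, 2, 5] = -2.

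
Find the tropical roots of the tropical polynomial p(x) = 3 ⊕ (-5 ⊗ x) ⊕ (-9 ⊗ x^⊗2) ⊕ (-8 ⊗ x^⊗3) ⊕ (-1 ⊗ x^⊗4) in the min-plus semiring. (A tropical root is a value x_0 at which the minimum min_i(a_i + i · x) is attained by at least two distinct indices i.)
Roots: {-7, -1, 4, 8}

Each tropical root is a break point of the lower envelope of the lines y = a_i + i · x (there are 5 lines, with slopes 0, 1, ..., 4). Only the lines that attain the minimum somewhere contribute to roots; other lines are dominated. Here the surviving (envelope) indices are i = 4, i = 3, i = 2, i = 1, i = 0.
Intersections between consecutive envelope lines give the roots: for adjacent envelope indices i < j the intersection is x = (a_i − a_j) / (j − i). Reading off the sorted break points: {-7, -1, 4, 8}.
Verification: at each break x_0, at least two indices attain the minimum of min_i(a_i + i · x_0).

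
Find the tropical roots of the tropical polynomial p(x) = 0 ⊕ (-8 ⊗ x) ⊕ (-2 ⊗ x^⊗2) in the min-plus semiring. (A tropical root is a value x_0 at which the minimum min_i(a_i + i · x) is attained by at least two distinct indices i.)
Roots: {-6, 8}

Each tropical root is a break point of the lower envelope of the lines y = a_i + i · x (there are 3 lines, with slopes 0, 1, ..., 2). Only the lines that attain the minimum somewhere contribute to roots; other lines are dominated. Here the surviving (envelope) indices are i = 2, i = 1, i = 0.
Intersections between consecutive envelope lines give the roots: for adjacent envelope indices i < j the intersection is x = (a_i − a_j) / (j − i). Reading off the sorted break points: {-6, 8}.
Verification: at each break x_0, at least two indices attain the minimum of min_i(a_i + i · x_0).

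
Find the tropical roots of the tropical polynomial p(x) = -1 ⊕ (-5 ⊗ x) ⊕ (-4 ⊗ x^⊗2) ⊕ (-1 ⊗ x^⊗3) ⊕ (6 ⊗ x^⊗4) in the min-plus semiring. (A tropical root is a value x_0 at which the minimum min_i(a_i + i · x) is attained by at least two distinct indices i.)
Roots: {-7, -3, -1, 4}

Each tropical root is a break point of the lower envelope of the lines y = a_i + i · x (there are 5 lines, with slopes 0, 1, ..., 4). Only the lines that attain the minimum somewhere contribute to roots; other lines are dominated. Here the surviving (envelope) indices are i = 4, i = 3, i = 2, i = 1, i = 0.
Intersections between consecutive envelope lines give the roots: for adjacent envelope indices i < j the intersection is x = (a_i − a_j) / (j − i). Reading off the sorted break points: {-7, -3, -1, 4}.
Verification: at each break x_0, at least two indices attain the minimum of min_i(a_i + i · x_0).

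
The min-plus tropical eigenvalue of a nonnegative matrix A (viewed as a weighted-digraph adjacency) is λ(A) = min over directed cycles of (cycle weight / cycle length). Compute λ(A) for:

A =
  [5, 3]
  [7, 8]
λ(A) = 5

Enumerate directed cycles and compute their means (weight / length). Sample:
  cycle 0 → 0: weight = 5, length = 1, mean = 5/1 ≈ 5.000
  cycle 1 → 1: weight = 8, length = 1, mean = 8/1 ≈ 8.000
  cycle 0 → 1 → 0: weight = 10, length = 2, mean = 10/2 ≈ 5.000
  cycle 1 → 0 → 1: weight = 10, length = 2, mean = 10/2 ≈ 5.000
Minimum mean = 5.000, attained e.g. along the cycle 0 → 0 with weight 5 and length 1. So λ(A) = 5/1 = 5.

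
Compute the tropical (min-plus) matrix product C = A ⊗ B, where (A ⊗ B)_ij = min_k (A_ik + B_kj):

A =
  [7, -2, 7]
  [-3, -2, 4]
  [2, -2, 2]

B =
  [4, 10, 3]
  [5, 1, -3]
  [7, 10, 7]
A ⊗ B =
  [3, -1, -5]
  [1, -1, -5]
  [3, -1, -5]

Apply the min-plus product entry-by-entry:
  C[0][0] = min over k of (A[0][0] + B[0][0] = 7 + 4 = 11, A[0][1] + B[1][0] = -2 + 5 = 3, A[0][2] + B[2][0] = 7 + 7 = 14) = 3 (attained at k = 1)
  C[0][1] = min over k of (A[0][0] + B[0][1] = 7 + 10 = 17, A[0][1] + B[1][1] = -2 + 1 = -1, A[0][2] + B[2][1] = 7 + 10 = 17) = -1 (attained at k = 1)
  C[0][2] = min over k of (A[0][0] + B[0][2] = 7 + 3 = 10, A[0][1] + B[1][2] = -2 + -3 = -5, A[0][2] + B[2][2] = 7 + 7 = 14) = -5 (attained at k = 1)
  C[1][0] = min over k of (A[1][0] + B[0][0] = -3 + 4 = 1, A[1][1] + B[1][0] = -2 + 5 = 3, A[1][2] + B[2][0] = 4 + 7 = 11) = 1 (attained at k = 0)
  C[1][1] = min over k of (A[1][0] + B[0][1] = -3 + 10 = 7, A[1][1] + B[1][1] = -2 + 1 = -1, A[1][2] + B[2][1] = 4 + 10 = 14) = -1 (attained at k = 1)
  C[1][2] = min over k of (A[1][0] + B[0][2] = -3 + 3 = 0, A[1][1] + B[1][2] = -2 + -3 = -5, A[1][2] + B[2][2] = 4 + 7 = 11) = -5 (attained at k = 1)
  C[2][0] = min over k of (A[2][0] + B[0][0] = 2 + 4 = 6, A[2][1] + B[1][0] = -2 + 5 = 3, A[2][2] + B[2][0] = 2 + 7 = 9) = 3 (attained at k = 1)
  C[2][1] = min over k of (A[2][0] + B[0][1] = 2 + 10 = 12, A[2][1] + B[1][1] = -2 + 1 = -1, A[2][2] + B[2][1] = 2 + 10 = 12) = -1 (attained at k = 1)
  C[2][2] = min over k of (A[2][0] + B[0][2] = 2 + 3 = 5, A[2][1] + B[1][2] = -2 + -3 = -5, A[2][2] + B[2][2] = 2 + 7 = 9) = -5 (attained at k = 1)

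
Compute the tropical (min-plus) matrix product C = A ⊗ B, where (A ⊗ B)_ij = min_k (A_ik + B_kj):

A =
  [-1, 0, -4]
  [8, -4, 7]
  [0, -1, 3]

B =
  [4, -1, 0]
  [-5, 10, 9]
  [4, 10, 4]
A ⊗ B =
  [-5, -2, -1]
  [-9, 6, 5]
  [-6, -1, 0]

Apply the min-plus product entry-by-entry:
  C[0][0] = min over k of (A[0][0] + B[0][0] = -1 + 4 = 3, A[0][1] + B[1][0] = 0 + -5 = -5, A[0][2] + B[2][0] = -4 + 4 = 0) = -5 (attained at k = 1)
  C[0][1] = min over k of (A[0][0] + B[0][1] = -1 + -1 = -2, A[0][1] + B[1][1] = 0 + 10 = 10, A[0][2] + B[2][1] = -4 + 10 = 6) = -2 (attained at k = 0)
  C[0][2] = min over k of (A[0][0] + B[0][2] = -1 + 0 = -1, A[0][1] + B[1][2] = 0 + 9 = 9, A[0][2] + B[2][2] = -4 + 4 = 0) = -1 (attained at k = 0)
  C[1][0] = min over k of (A[1][0] + B[0][0] = 8 + 4 = 12, A[1][1] + B[1][0] = -4 + -5 = -9, A[1][2] + B[2][0] = 7 + 4 = 11) = -9 (attained at k = 1)
  C[1][1] = min over k of (A[1][0] + B[0][1] = 8 + -1 = 7, A[1][1] + B[1][1] = -4 + 10 = 6, A[1][2] + B[2][1] = 7 + 10 = 17) = 6 (attained at k = 1)
  C[1][2] = min over k of (A[1][0] + B[0][2] = 8 + 0 = 8, A[1][1] + B[1][2] = -4 + 9 = 5, A[1][2] + B[2][2] = 7 + 4 = 11) = 5 (attained at k = 1)
  C[2][0] = min over k of (A[2][0] + B[0][0] = 0 + 4 = 4, A[2][1] + B[1][0] = -1 + -5 = -6, A[2][2] + B[2][0] = 3 + 4 = 7) = -6 (attained at k = 1)
  C[2][1] = min over k of (A[2][0] + B[0][1] = 0 + -1 = -1, A[2][1] + B[1][1] = -1 + 10 = 9, A[2][2] + B[2][1] = 3 + 10 = 13) = -1 (attained at k = 0)
  C[2][2] = min over k of (A[2][0] + B[0][2] = 0 + 0 = 0, A[2][1] + B[1][2] = -1 + 9 = 8, A[2][2] + B[2][2] = 3 + 4 = 7) = 0 (attained at k = 0)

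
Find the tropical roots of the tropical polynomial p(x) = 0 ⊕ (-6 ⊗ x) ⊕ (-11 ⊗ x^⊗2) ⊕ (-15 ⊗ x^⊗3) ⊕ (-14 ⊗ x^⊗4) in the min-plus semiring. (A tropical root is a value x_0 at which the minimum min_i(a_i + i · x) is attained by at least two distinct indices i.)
Roots: {-1, 4, 5, 6}

Each tropical root is a break point of the lower envelope of the lines y = a_i + i · x (there are 5 lines, with slopes 0, 1, ..., 4). Only the lines that attain the minimum somewhere contribute to roots; other lines are dominated. Here the surviving (envelope) indices are i = 4, i = 3, i = 2, i = 1, i = 0.
Intersections between consecutive envelope lines give the roots: for adjacent envelope indices i < j the intersection is x = (a_i − a_j) / (j − i). Reading off the sorted break points: {-1, 4, 5, 6}.
Verification: at each break x_0, at least two indices attain the minimum of min_i(a_i + i · x_0).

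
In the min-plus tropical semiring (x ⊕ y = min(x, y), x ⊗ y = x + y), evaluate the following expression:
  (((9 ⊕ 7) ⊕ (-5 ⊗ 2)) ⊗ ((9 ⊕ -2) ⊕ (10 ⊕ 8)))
(((9 ⊕ 7) ⊕ (-5 ⊗ 2)) ⊗ ((9 ⊕ -2) ⊕ (10 ⊕ 8))) = -5

Expand innermost to outermost. Recall ⊕ takes the minimum of its arguments and ⊗ takes their sum. Working out the expression (((9 ⊕ 7) ⊕ (-5 ⊗ 2)) ⊗ ((9 ⊕ -2) ⊕ (10 ⊕ 8))) gives -5.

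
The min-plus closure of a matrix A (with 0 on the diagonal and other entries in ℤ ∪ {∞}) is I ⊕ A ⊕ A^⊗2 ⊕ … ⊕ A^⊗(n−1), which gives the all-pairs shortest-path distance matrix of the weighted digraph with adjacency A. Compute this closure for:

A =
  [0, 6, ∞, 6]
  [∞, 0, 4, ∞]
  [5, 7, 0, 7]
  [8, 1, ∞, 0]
Closure =
  [0, 6, 10, 6]
  [9, 0, 4, 11]
  [5, 7, 0, 7]
  [8, 1, 5, 0]

This is the Floyd-Warshall all-pairs shortest-path computation. For each intermediate vertex k = 0, 1, …, 3, update dist[i][j] ← min(dist[i][j], dist[i][k] + dist[k][j]). The final matrix gives, for each (i, j), the minimum total weight of any directed path from i to j (possibly empty when i = j).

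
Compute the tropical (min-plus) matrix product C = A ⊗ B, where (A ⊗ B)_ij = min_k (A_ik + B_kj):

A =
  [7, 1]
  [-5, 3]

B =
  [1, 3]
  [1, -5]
A ⊗ B =
  [2, -4]
  [-4, -2]

Apply the min-plus product entry-by-entry:
  C[0][0] = min over k of (A[0][0] + B[0][0] = 7 + 1 = 8, A[0][1] + B[1][0] = 1 + 1 = 2) = 2 (attained at k = 1)
  C[0][1] = min over k of (A[0][0] + B[0][1] = 7 + 3 = 10, A[0][1] + B[1][1] = 1 + -5 = -4) = -4 (attained at k = 1)
  C[1][0] = min over k of (A[1][0] + B[0][0] = -5 + 1 = -4, A[1][1] + B[1][0] = 3 + 1 = 4) = -4 (attained at k = 0)
  C[1][1] = min over k of (A[1][0] + B[0][1] = -5 + 3 = -2, A[1][1] + B[1][1] = 3 + -5 = -2) = -2 (attained at k = 0)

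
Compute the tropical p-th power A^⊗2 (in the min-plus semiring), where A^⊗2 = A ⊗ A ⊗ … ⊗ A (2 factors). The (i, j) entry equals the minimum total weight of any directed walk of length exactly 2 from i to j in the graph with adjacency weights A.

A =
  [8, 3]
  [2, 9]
A^⊗2 =
  [5, 11]
  [10, 5]

Each entry (A^⊗2)_ij equals the minimum over all length-2 walks i = v_0 → v_1 → … → v_2 = j of Σ_t A[v_t][v_{t+1}]. For example, for (i, j) = (0, 1) we minimise over 2 possible intermediate vertex sequences; the minimum is 11, attained along the walk 0 → 0 → 1.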